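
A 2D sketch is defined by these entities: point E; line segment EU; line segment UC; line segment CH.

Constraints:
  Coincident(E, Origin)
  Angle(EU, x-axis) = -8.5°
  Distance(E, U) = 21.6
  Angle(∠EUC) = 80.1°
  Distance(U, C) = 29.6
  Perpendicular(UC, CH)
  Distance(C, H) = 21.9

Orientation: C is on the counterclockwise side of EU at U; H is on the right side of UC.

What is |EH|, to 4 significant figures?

50.34

∠EUC = 80.1°, so UC runs at -8.5° + (180° − 80.1°) = 91.40° from the x-axis; with |UC| = 29.6, C = U + 29.6·(cos 91.40°, sin 91.40°) = (20.64, 26.40). UC ⟂ CH; with |CH| = 21.9 on the right of UC, H = C + 21.9·(0.9997, 0.02443) = (42.53, 26.93). Then |EH| = |H − E| = 50.34.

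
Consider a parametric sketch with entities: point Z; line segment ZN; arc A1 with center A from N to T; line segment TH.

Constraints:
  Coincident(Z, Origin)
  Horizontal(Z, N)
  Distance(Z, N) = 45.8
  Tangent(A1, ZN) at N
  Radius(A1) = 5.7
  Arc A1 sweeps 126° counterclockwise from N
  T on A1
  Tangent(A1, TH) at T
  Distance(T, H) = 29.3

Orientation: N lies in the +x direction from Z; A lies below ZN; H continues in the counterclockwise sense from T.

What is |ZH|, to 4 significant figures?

66.97

Z is at the origin; ZN is horizontal with |ZN| = 45.8 and N on the +x side, so N = (45.80, 0.000). A1 meets ZN tangentially, so AN is at right angles to ZN, so A = N + (0, -5.7) = (45.80, -5.700). On A1, N sits at bearing 90° from A; a 126° counterclockwise sweep puts T at bearing 216°, so T = A + 5.7·(cos 216°, sin 216°) = (41.19, -9.050). Since A1 is tangent to TH there, AT ⟂ TH, so TH runs along (−sin 216°, cos 216°); with |TH| = 29.3, H = (58.41, -32.75). Then |ZH| = |H − Z| = 66.97.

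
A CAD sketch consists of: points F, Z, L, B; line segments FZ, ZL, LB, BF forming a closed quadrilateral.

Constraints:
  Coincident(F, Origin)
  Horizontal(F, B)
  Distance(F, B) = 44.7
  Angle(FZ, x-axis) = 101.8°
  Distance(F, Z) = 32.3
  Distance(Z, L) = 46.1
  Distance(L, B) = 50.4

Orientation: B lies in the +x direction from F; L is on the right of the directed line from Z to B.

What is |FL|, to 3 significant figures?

14.8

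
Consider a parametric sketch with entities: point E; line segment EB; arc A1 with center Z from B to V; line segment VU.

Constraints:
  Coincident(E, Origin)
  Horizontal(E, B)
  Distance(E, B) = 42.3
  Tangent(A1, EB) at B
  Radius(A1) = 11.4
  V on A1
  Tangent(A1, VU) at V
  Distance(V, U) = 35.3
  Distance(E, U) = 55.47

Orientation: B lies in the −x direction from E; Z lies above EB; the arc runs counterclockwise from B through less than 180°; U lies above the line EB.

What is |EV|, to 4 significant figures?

32.87

Checks: |ZV| = 11.40 ✓; ∠(ZV, VU) = 90.00° ✓; |VU| = 35.30 ✓; |EU| = 55.47 ✓.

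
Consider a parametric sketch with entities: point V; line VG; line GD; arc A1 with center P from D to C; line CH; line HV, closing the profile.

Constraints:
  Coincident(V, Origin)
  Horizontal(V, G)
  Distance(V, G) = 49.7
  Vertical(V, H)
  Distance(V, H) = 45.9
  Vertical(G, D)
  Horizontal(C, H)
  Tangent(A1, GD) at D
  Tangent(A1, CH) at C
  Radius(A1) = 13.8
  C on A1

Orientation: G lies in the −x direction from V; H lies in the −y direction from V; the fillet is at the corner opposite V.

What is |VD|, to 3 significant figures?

59.2

V is at the origin; V and G share the same y with |VG| = 49.7 and G on the −x side, so G = (-49.7, 0.00). V and H share the same x with |VH| = 45.9 and H on the −y side, so H = (0.00, -45.9). The virtual corner opposite V is at (-49.7, -45.9). A1 meets GD tangentially, so PD is at right angles to GD and the tangent condition forces PC to be normal to CH, with radius 13.8, so the center P sits 13.8 in from both sides at P = (-35.9, -32.1). That places the tangent points at D = (-49.7, -32.1) on GD and C = (-35.9, -45.9) on CH. Then |VD| = |D − V| = 59.2.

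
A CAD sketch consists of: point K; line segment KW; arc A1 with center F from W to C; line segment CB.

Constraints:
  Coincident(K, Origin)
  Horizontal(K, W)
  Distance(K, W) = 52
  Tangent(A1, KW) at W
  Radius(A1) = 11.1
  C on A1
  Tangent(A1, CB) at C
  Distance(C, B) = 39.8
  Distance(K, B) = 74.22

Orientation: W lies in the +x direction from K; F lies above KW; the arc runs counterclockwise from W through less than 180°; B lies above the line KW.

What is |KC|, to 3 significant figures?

64.3

K is at the origin; KW is horizontal with |KW| = 52.0 and W on the +x side, so W = (52.0, 0.00). The tangent condition forces FW to be normal to KW, so F = W + (0, 11.1) = (52.0, 11.1). Since FC ⟂ CB (tangency), |FB| = √(11.1² + 39.8²) = 41.3 regardless of where C sits on A1. So B lies on both circle(K, 74.22) and circle(F, 41.3); the above-KW intersection is B = (52.5, 52.4). C is the foot of the tangent from B: C = (62.7, 13.9).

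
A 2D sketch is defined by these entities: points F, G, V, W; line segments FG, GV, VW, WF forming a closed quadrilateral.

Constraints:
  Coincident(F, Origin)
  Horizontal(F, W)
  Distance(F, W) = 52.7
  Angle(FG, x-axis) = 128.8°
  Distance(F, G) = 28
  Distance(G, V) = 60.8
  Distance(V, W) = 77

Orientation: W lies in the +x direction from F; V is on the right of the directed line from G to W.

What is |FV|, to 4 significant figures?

41.23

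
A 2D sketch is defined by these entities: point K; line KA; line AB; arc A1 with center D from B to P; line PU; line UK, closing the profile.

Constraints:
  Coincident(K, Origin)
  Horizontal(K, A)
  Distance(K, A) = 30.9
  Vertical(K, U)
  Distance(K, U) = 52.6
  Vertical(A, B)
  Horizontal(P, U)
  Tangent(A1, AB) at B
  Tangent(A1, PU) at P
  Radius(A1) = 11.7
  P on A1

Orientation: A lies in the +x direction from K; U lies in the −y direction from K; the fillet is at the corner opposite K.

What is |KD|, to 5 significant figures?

45.182

K and U share the same x with |KU| = 52.6 and U on the −y side, so U = (0.0000, -52.600). The virtual corner opposite K is at (30.900, -52.600). Tangency of A1 to AB means the radius DB is perpendicular to AB and the tangent condition forces DP to be normal to PU, with radius 11.7, so the center D sits 11.7 in from both sides at D = (19.200, -40.900). Then |KD| = |D − K| = 45.182.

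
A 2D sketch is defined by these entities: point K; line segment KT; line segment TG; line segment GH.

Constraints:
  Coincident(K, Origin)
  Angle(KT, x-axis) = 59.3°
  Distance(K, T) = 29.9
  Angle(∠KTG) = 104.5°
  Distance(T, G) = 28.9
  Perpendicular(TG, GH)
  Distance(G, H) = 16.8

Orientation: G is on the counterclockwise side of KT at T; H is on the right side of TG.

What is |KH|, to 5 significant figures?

58.453

K is at the origin; KT runs at 59.3° with length 29.9, so T = 29.9·(cos 59.3°, sin 59.3°) = (15.265, 25.710). ∠KTG = 104.5°, so TG runs at 59.3° + (180° − 104.5°) = 134.80° from the x-axis; with |TG| = 28.9, G = T + 28.9·(cos 134.80°, sin 134.80°) = (-5.0987, 46.216). The perpendicularity gives GH at right angles to TG; with |GH| = 16.8 on the right of TG, H = G + 16.8·(0.70957, 0.70463) = (6.8221, 58.054). Then |KH| = |H − K| = 58.453.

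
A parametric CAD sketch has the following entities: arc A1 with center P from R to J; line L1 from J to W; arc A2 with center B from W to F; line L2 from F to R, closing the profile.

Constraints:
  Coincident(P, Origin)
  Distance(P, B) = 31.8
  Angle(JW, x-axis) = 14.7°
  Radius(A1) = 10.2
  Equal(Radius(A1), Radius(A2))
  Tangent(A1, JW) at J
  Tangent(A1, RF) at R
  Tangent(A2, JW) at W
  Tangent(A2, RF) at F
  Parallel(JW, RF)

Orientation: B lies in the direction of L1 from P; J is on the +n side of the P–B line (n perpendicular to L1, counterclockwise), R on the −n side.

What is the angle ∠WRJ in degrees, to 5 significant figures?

57.319°

Tangency of A1 to both parallel lines with radius 10.2 puts J and R at P ± 10.2·n: J = (-2.5883, 9.8661), R = (2.5883, -9.8661). Equal radii place W and F the same way about B: W = B + 10.2·n = (28.171, 17.936), F = B − 10.2·n = (33.347, -1.7966). Then cos ∠WRJ = RW·RJ / (|RW||RJ|), giving 57.319°.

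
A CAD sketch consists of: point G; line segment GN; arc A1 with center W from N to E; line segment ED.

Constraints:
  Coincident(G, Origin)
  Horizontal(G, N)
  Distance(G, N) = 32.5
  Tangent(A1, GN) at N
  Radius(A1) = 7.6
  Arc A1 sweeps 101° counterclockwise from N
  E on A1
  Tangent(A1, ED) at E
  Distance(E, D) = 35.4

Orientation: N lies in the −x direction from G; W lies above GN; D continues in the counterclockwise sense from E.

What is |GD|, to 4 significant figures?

54.12

G is at the origin; GN is horizontal with |GN| = 32.5 and N on the −x side, so N = (-32.50, 0.000). The tangent condition forces WN to be normal to GN, so W = N + (0, 7.6) = (-32.50, 7.600). On A1, N sits at bearing -90° from W; a 101° counterclockwise sweep puts E at bearing 11°, so E = W + 7.6·(cos 11°, sin 11°) = (-25.04, 9.050). The tangent condition forces WE to be normal to ED, so ED runs along (−sin 11°, cos 11°); with |ED| = 35.4, D = (-31.79, 43.80). Then |GD| = |D − G| = 54.12.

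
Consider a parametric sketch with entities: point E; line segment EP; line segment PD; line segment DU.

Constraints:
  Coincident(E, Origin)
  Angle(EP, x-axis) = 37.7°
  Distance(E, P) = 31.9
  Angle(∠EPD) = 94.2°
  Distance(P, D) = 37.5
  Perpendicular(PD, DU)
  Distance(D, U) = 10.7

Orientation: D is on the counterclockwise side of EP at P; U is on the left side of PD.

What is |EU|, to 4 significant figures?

45.09

E is at the origin; EP runs at 37.7° with length 31.9, so P = 31.9·(cos 37.7°, sin 37.7°) = (25.24, 19.51). ∠EPD = 94.2°, so PD runs at 37.7° + (180° − 94.2°) = 123.5° from the x-axis; with |PD| = 37.5, D = P + 37.5·(cos 123.5°, sin 123.5°) = (4.542, 50.78). The perpendicularity gives DU at right angles to PD; with |DU| = 10.7 on the left of PD, U = D + 10.7·(-0.8339, -0.5519) = (-4.380, 44.87). Then |EU| = |U − E| = 45.09.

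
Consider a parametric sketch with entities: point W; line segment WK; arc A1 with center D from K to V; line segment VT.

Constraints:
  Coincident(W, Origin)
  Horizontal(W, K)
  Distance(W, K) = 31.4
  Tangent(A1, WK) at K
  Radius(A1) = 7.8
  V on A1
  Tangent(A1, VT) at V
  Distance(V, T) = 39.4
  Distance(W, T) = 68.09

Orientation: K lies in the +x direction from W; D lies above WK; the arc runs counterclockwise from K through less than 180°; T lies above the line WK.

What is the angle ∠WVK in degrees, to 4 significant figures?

26.04°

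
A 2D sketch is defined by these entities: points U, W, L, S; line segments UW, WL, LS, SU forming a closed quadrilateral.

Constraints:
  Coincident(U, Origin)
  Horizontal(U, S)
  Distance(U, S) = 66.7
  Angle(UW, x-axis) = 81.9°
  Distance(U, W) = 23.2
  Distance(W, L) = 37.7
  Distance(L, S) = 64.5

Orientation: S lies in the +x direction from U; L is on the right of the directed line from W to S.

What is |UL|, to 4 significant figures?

15.23

Checks: |WL| = 37.70 ✓; |LS| = 64.50 ✓.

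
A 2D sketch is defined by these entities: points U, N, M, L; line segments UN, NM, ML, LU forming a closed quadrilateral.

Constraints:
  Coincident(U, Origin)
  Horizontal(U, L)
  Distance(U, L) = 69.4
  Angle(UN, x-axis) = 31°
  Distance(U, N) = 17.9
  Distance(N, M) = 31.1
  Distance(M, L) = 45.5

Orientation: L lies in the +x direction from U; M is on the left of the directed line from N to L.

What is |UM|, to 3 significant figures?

48.6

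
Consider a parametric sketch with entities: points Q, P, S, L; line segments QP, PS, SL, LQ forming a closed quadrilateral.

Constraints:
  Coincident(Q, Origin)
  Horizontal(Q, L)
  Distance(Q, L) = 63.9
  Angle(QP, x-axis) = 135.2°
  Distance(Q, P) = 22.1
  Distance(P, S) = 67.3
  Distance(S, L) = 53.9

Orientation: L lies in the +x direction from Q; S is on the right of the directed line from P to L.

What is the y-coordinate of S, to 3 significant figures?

-37.7

Q is at the origin; Q and L share the same y with |QL| = 63.9 and L in +x, so L = (63.9, 0). QP runs at 135.2° with |QP| = 22.1, so P = (-15.7, 15.6). S is determined by |PS| = 67.3 and |SL| = 53.9 together: it lies at the intersection of circle(P, 67.3) and circle(L, 53.9). With |PL| = 81.1, the foot of the radical line on PL is 50.6 from P and the perpendicular offset is √(67.3² − 50.6²) = 44.4. Taking the right-of-PL solution: S = (25.4, -37.7).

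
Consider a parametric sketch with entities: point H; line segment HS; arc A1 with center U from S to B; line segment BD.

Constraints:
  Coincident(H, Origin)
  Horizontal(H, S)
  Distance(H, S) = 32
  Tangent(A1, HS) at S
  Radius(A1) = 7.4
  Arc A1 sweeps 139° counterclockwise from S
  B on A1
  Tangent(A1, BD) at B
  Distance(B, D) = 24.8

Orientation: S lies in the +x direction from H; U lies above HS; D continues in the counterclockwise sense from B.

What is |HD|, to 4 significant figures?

34.42

H is at the origin; H and S share the same y with |HS| = 32.0 and S on the +x side, so S = (32.00, 0.000). A1 meets HS tangentially, so US is at right angles to HS, so U = S + (0, 7.4) = (32.00, 7.400). On A1, S sits at bearing -90° from U; a 139° counterclockwise sweep puts B at bearing 49°, so B = U + 7.4·(cos 49°, sin 49°) = (36.85, 12.98). A1 meets BD tangentially, so UB is at right angles to BD, so BD runs along (−sin 49°, cos 49°); with |BD| = 24.8, D = (18.14, 29.26). Then |HD| = |D − H| = 34.42.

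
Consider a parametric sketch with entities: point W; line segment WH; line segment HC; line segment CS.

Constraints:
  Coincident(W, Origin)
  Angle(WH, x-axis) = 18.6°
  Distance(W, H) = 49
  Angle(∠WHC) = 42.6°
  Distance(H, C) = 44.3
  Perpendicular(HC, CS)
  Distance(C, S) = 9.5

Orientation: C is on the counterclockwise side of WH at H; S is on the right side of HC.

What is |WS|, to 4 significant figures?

43.45

W is at the origin; WH runs at 18.6° with length 49.0, so H = 49.0·(cos 18.6°, sin 18.6°) = (46.44, 15.63). ∠WHC = 42.6°, so HC runs at 18.6° + (180° − 42.6°) = 156.0° from the x-axis; with |HC| = 44.3, C = H + 44.3·(cos 156.0°, sin 156.0°) = (5.971, 33.65). HC is perpendicular to CS; with |CS| = 9.5 on the right of HC, S = C + 9.5·(0.4067, 0.9135) = (9.835, 42.33). Then |WS| = |S − W| = 43.45.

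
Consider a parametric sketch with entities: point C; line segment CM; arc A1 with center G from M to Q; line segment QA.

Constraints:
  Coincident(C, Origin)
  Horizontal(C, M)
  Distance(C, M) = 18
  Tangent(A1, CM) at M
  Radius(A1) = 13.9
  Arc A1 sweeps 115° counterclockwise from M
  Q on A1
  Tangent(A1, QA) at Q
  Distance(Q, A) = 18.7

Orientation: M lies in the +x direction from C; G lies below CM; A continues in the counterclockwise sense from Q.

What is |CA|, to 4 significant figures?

39.06

C is at the origin; C and M share the same y with |CM| = 18.0 and M on the +x side, so M = (18.00, 0.000). The tangent condition forces GM to be normal to CM, so G = M + (0, -13.9) = (18.00, -13.90). On A1, M sits at bearing 90° from G; a 115° counterclockwise sweep puts Q at bearing 205°, so Q = G + 13.9·(cos 205°, sin 205°) = (5.402, -19.77). A1 meets QA tangentially, so GQ is at right angles to QA, so QA runs along (−sin 205°, cos 205°); with |QA| = 18.7, A = (13.31, -36.72). Then |CA| = |A − C| = 39.06.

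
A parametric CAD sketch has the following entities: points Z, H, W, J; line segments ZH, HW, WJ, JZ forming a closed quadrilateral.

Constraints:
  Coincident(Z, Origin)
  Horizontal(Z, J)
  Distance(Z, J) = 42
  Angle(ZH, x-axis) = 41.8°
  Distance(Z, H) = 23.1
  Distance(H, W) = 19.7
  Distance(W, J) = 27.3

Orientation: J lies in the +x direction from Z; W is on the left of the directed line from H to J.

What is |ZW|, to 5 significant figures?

42.666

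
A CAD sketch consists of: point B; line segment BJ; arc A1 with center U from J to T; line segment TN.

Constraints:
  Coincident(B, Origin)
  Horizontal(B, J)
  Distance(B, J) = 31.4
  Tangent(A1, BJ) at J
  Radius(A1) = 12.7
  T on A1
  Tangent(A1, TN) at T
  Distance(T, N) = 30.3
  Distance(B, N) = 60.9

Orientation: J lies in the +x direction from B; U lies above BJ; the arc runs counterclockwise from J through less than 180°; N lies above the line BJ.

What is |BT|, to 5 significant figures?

46.064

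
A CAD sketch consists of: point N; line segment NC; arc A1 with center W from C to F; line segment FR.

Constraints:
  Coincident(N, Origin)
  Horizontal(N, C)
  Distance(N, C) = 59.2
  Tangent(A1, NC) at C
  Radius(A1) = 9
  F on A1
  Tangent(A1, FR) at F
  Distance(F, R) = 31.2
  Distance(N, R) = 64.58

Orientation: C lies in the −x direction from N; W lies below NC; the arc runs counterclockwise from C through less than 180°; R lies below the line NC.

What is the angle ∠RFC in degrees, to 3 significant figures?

119°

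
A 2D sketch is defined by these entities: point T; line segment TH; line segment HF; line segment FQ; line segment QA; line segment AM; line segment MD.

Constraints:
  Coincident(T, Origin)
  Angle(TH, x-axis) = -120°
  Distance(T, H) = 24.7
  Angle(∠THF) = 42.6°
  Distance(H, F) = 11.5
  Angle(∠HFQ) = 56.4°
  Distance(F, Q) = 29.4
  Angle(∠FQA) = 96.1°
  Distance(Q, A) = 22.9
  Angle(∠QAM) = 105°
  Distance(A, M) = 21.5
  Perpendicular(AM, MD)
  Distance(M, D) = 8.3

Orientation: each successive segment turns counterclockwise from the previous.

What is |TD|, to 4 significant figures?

37.61

T is at the origin; TH runs at -120.0° with length 24.7, so H = (-12.35, -21.39). ∠THF = 42.6° gives HF at 17.40° from the x-axis; with |HF| = 11.5, F = (-1.376, -17.95). ∠HFQ = 56.4° gives FQ at 141.0° from the x-axis; with |FQ| = 29.4, Q = (-24.22, 0.5502). ∠FQA = 96.1° gives QA at -135.1° from the x-axis; with |QA| = 22.9, A = (-40.45, -15.61). ∠QAM = 105.0° gives AM at -60.10° from the x-axis; with |AM| = 21.5, M = (-29.73, -34.25). AM is perpendicular to MD, so MD runs at 29.90°; with |MD| = 8.3, D = (-22.53, -30.12). Then |TD| = |D − T| = 37.61.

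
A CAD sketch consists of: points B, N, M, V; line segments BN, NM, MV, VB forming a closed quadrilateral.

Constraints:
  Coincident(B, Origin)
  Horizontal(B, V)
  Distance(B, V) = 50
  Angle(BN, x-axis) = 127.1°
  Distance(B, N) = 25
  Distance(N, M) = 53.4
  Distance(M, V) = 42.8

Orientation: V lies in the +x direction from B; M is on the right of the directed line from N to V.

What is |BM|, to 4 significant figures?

28.47

Checks: |NM| = 53.40 ✓; |MV| = 42.80 ✓.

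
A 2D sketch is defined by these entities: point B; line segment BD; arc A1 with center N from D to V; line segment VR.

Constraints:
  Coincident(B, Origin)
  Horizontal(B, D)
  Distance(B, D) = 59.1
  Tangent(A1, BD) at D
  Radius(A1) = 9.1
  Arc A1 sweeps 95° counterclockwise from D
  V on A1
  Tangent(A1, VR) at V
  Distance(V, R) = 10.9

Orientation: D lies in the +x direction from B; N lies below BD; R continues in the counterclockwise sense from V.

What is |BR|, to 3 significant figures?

55.0

B is at the origin; BD is horizontal with |BD| = 59.1 and D on the +x side, so D = (59.1, 0.00). A1 meets BD tangentially, so ND is at right angles to BD, so N = D + (0, -9.1) = (59.1, -9.10). On A1, D sits at bearing 90° from N; a 95° counterclockwise sweep puts V at bearing 185°, so V = N + 9.1·(cos 185°, sin 185°) = (50.0, -9.89). Tangency of A1 to VR means the radius NV is perpendicular to VR, so VR runs along (−sin 185°, cos 185°); with |VR| = 10.9, R = (51.0, -20.8). Then |BR| = |R − B| = 55.0.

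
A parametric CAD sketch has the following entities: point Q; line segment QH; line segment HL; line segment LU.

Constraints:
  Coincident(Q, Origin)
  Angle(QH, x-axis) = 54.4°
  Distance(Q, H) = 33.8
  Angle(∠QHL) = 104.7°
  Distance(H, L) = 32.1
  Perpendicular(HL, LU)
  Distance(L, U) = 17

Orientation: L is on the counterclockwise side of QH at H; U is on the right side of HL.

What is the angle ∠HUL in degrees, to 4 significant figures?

62.09°

Q is at the origin; QH runs at 54.4° with length 33.8, so H = 33.8·(cos 54.4°, sin 54.4°) = (19.68, 27.48). ∠QHL = 104.7°, so HL runs at 54.4° + (180° − 104.7°) = 129.7° from the x-axis; with |HL| = 32.1, L = H + 32.1·(cos 129.7°, sin 129.7°) = (-0.8287, 52.18). HL ⟂ LU; with |LU| = 17.0 on the right of HL, U = L + 17.0·(0.7694, 0.6388) = (12.25, 63.04). Then cos ∠HUL = UH·UL / (|UH||UL|), giving 62.09°.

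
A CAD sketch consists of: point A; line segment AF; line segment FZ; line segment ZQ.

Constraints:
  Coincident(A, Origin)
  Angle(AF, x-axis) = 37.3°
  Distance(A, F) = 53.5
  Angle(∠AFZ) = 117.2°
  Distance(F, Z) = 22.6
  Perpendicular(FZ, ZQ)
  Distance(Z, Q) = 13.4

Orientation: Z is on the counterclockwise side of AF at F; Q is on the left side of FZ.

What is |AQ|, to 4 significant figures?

58.16

A is at the origin; AF runs at 37.3° with length 53.5, so F = 53.5·(cos 37.3°, sin 37.3°) = (42.56, 32.42). ∠AFZ = 117.2°, so FZ runs at 37.3° + (180° − 117.2°) = 100.1° from the x-axis; with |FZ| = 22.6, Z = F + 22.6·(cos 100.1°, sin 100.1°) = (38.59, 54.67). The perpendicularity gives ZQ at right angles to FZ; with |ZQ| = 13.4 on the left of FZ, Q = Z + 13.4·(-0.9845, -0.1754) = (25.40, 52.32). Then |AQ| = |Q − A| = 58.16.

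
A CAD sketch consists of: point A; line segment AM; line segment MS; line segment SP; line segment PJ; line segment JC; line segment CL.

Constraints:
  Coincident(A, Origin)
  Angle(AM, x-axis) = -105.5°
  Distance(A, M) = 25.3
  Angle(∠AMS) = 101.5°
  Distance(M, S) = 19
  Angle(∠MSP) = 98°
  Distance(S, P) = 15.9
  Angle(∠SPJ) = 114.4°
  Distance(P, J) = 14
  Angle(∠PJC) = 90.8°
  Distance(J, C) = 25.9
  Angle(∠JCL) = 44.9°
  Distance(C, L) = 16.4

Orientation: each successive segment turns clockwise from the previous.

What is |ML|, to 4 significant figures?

12.30

∠PJC = 90.8° gives JC at -60.80° from the x-axis; with |JC| = 25.9, C = (-1.873, -23.14). ∠JCL = 44.9° gives CL at 164.1° from the x-axis; with |CL| = 16.4, L = (-17.65, -18.65). Then |ML| = |L − M| = 12.30.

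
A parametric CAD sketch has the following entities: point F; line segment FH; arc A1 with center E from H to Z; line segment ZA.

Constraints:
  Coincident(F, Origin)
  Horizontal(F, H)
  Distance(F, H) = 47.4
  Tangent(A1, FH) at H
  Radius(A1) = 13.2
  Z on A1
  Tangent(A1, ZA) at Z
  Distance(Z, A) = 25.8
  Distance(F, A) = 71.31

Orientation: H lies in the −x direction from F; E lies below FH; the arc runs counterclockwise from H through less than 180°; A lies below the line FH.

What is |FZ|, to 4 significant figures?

62.15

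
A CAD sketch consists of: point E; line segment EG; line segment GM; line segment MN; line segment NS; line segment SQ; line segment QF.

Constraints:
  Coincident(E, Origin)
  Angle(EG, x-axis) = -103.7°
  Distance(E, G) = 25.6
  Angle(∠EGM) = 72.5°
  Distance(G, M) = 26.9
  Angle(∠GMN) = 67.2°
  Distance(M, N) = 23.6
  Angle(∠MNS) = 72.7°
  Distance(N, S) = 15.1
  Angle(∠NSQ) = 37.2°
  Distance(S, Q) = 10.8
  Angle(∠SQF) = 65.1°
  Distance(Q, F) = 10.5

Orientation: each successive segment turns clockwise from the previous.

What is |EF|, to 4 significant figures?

5.082

E is at the origin; EG runs at -103.7° with length 25.6, so G = (-6.063, -24.87). ∠EGM = 72.5° gives GM at 148.8° from the x-axis; with |GM| = 26.9, M = (-29.07, -10.94). ∠GMN = 67.2° gives MN at 36.00° from the x-axis; with |MN| = 23.6, N = (-9.980, 2.935). ∠MNS = 72.7° gives NS at -71.30° from the x-axis; with |NS| = 15.1, S = (-5.138, -11.37). ∠NSQ = 37.2° gives SQ at 145.9° from the x-axis; with |SQ| = 10.8, Q = (-14.08, -5.313). ∠SQF = 65.1° gives QF at 31.00° from the x-axis; with |QF| = 10.5, F = (-5.081, 0.09493). Then |EF| = |F − E| = 5.082.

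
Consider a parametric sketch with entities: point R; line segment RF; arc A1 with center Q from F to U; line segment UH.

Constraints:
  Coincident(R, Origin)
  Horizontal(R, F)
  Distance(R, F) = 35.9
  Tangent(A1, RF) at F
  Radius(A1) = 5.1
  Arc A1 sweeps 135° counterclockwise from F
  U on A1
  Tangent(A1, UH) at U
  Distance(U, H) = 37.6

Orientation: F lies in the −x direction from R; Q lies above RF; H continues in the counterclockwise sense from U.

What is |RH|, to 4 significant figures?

68.65

R is at the origin; RF is horizontal with |RF| = 35.9 and F on the −x side, so F = (-35.90, 0.000). A1 meets RF tangentially, so QF is at right angles to RF, so Q = F + (0, 5.1) = (-35.90, 5.100). On A1, F sits at bearing -90° from Q; a 135° counterclockwise sweep puts U at bearing 45°, so U = Q + 5.1·(cos 45°, sin 45°) = (-32.29, 8.706). Tangency of A1 to UH means the radius QU is perpendicular to UH, so UH runs along (−sin 45°, cos 45°); with |UH| = 37.6, H = (-58.88, 35.29). Then |RH| = |H − R| = 68.65.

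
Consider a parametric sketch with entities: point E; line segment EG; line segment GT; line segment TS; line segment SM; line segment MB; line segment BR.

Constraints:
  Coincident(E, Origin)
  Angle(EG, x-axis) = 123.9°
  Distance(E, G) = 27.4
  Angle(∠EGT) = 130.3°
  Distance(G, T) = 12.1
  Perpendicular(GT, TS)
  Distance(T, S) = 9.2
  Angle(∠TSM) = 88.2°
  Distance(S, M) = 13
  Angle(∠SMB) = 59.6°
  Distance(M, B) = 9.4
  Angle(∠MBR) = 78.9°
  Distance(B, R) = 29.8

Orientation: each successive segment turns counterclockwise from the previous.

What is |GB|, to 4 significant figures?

4.200

∠TSM = 88.2° gives SM at -4.600° from the x-axis; with |SM| = 13.0, M = (-15.37, 13.91). ∠SMB = 59.6° gives MB at 115.8° from the x-axis; with |MB| = 9.4, B = (-19.47, 22.37). Then |GB| = |B − G| = 4.200.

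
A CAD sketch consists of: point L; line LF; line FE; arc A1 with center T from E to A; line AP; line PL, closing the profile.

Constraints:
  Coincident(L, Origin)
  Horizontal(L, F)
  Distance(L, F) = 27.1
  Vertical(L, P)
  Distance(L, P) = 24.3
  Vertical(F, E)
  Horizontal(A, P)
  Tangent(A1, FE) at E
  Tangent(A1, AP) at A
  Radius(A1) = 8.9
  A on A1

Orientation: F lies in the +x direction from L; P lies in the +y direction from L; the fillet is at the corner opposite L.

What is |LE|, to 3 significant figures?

31.2

The virtual corner opposite L is at (27.1, 24.3). A1 meets FE tangentially, so TE is at right angles to FE and A1 meets AP tangentially, so TA is at right angles to AP, with radius 8.9, so the center T sits 8.9 in from both sides at T = (18.2, 15.4). That places the tangent points at E = (27.1, 15.4) on FE and A = (18.2, 24.3) on AP. Then |LE| = |E − L| = 31.2.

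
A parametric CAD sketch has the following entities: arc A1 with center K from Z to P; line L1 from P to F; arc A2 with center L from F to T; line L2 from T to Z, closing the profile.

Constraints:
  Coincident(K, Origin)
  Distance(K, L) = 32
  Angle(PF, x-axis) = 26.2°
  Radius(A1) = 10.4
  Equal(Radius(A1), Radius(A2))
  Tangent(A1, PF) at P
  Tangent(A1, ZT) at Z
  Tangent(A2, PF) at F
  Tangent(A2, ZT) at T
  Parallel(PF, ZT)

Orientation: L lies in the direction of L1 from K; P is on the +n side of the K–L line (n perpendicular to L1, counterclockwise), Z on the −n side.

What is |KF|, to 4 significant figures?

33.65

The slot axis is L1's direction at 26.2°, so u = (cos 26.2°, sin 26.2°) = (0.8973, 0.4415) and n = (−sin 26.2°, cos 26.2°) = (-0.4415, 0.8973). K is at the origin and L lies 32.0 along u from K, so L = 32.0·u = (28.71, 14.13). Tangency of A1 to both parallel lines with radius 10.4 puts P and Z at K ± 10.4·n: P = (-4.592, 9.331), Z = (4.592, -9.331). Equal radii place F and T the same way about L: F = L + 10.4·n = (24.12, 23.46), T = L − 10.4·n = (33.30, 4.797). Then |KF| = |F − K| = 33.65.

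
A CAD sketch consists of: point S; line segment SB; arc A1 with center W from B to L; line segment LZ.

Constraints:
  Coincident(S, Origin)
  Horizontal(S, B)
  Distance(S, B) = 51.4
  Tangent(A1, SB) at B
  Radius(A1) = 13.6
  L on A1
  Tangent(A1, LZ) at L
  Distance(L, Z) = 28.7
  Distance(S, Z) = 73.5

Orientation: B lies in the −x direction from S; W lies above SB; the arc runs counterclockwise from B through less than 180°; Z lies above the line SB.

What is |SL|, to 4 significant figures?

46.28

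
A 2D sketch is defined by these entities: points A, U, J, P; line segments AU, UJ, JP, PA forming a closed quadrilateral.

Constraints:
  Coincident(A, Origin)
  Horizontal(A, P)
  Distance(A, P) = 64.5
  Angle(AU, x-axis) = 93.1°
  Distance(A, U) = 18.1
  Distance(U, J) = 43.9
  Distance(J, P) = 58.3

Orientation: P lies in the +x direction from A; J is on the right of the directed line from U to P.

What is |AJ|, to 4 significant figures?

26.61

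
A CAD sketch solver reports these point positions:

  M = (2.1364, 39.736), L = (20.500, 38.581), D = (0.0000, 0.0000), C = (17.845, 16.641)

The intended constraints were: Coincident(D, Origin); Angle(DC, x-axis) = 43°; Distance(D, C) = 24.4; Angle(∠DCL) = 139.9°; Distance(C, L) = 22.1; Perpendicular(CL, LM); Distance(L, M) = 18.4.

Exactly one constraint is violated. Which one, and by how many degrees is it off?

Perpendicular(CL, LM) — off by 3.30°.

D = (0.00, 0.00) ✓; DC at 43.00° ✓; |DC| = 24.40 ✓; ∠DCL = 139.9° ✓; |CL| = 22.10 ✓; ∠(CL, LM) = 93.30° ✗; |LM| = 18.40 ✓.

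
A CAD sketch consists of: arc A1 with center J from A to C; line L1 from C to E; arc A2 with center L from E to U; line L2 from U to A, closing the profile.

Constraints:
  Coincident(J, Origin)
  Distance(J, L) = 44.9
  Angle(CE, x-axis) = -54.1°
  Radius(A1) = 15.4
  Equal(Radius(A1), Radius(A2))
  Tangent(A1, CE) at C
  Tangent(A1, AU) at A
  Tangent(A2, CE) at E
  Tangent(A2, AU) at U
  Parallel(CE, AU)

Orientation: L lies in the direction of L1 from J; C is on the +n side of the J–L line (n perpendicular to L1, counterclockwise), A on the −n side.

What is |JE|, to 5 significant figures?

47.468

The slot axis is L1's direction at -54.1°, so u = (cos -54.1°, sin -54.1°) = (0.58637, -0.81004) and n = (−sin -54.1°, cos -54.1°) = (0.81004, 0.58637). J is at the origin and L lies 44.9 along u from J, so L = 44.9·u = (26.328, -36.371). Tangency of A1 to both parallel lines with radius 15.4 puts C and A at J ± 15.4·n: C = (12.475, 9.0301), A = (-12.475, -9.0301). Equal radii place E and U the same way about L: E = L + 15.4·n = (38.803, -27.341), U = L − 15.4·n = (13.853, -45.401). Then |JE| = |E − J| = 47.468.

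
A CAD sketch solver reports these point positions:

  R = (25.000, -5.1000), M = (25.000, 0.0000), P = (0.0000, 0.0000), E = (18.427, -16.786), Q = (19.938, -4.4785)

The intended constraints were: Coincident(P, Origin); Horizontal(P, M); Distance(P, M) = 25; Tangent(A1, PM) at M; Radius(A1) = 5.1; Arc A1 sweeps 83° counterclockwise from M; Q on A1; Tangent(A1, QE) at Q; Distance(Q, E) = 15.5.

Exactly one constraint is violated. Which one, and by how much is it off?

Distance(Q, E) = 15.5 — off by 3.10.

P = (0.00, 0.00) ✓; P.y = 0.00, M.y = 0.00 ✓; |PM| = 25.00 ✓; ∠(RM, MP) = 90.00° ✓; |RM| = 5.100 ✓; bearing(R→Q) − bearing(R→M) = 83.00° ✓; |RQ| = 5.100 ✓; ∠(RQ, QE) = 90.00° ✓; |QE| = 12.40 ✗.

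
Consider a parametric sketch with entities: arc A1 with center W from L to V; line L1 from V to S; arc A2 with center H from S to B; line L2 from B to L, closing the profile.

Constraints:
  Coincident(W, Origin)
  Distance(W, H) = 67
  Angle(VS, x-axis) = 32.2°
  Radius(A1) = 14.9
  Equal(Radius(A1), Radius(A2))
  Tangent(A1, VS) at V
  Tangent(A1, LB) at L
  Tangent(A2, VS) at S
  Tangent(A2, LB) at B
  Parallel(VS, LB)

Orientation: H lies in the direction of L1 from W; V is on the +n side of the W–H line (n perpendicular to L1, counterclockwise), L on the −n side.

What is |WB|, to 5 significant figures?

68.637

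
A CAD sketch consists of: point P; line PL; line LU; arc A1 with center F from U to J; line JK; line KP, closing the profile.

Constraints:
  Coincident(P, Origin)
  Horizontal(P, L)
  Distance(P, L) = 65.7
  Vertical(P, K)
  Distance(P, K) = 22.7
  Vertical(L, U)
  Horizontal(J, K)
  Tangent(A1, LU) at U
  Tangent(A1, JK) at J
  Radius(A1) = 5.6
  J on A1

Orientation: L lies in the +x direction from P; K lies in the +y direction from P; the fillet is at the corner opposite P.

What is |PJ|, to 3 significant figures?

64.2

P is at the origin; PL is horizontal with |PL| = 65.7 and L on the +x side, so L = (65.7, 0.00). P and K share the same x with |PK| = 22.7 and K on the +y side, so K = (0.00, 22.7). The virtual corner opposite P is at (65.7, 22.7). Since A1 is tangent to LU there, FU ⟂ LU and the tangent condition forces FJ to be normal to JK, with radius 5.6, so the center F sits 5.6 in from both sides at F = (60.1, 17.1). That places the tangent points at U = (65.7, 17.1) on LU and J = (60.1, 22.7) on JK. Then |PJ| = |J − P| = 64.2.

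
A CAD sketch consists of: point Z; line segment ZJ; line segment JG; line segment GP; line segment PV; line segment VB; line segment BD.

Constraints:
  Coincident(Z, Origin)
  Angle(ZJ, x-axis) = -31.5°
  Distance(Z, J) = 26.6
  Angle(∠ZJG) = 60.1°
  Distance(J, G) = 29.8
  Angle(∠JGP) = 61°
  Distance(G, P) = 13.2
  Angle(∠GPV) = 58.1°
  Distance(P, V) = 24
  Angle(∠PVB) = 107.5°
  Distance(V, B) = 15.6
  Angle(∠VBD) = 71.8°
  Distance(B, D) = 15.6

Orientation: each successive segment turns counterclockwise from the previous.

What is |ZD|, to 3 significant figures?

34.4

∠PVB = 107.5° gives VB at 41.8° from the x-axis; with |VB| = 15.6, B = (44.1, 7.96). ∠VBD = 71.8° gives BD at 150° from the x-axis; with |BD| = 15.6, D = (30.5, 15.8). Then |ZD| = |D − Z| = 34.4.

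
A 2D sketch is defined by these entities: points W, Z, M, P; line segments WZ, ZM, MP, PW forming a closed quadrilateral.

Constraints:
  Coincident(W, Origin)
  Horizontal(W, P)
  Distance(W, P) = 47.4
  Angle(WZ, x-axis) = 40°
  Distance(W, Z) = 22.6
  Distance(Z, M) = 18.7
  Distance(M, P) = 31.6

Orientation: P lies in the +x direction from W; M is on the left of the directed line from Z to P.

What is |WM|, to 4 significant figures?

41.29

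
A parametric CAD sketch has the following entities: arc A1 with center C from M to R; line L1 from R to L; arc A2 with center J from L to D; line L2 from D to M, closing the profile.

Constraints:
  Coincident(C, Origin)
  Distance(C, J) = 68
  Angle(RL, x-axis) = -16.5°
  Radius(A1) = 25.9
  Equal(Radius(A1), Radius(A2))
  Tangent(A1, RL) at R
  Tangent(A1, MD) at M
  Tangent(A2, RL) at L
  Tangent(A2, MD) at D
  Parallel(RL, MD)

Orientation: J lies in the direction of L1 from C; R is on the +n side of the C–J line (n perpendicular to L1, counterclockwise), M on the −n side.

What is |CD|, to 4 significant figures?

72.77

Tangency of A1 to both parallel lines with radius 25.9 puts R and M at C ± 25.9·n: R = (7.356, 24.83), M = (-7.356, -24.83). Equal radii place L and D the same way about J: L = J + 25.9·n = (72.56, 5.520), D = J − 25.9·n = (57.84, -44.15). Then |CD| = |D − C| = 72.77.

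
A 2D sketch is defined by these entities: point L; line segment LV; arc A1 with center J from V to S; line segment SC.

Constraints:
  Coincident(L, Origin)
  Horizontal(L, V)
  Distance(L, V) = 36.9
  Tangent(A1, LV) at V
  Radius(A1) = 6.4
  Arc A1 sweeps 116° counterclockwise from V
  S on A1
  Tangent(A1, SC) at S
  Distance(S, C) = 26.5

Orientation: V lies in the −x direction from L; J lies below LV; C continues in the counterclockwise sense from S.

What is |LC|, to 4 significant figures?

45.32

L is at the origin; L and V share the same y with |LV| = 36.9 and V on the −x side, so V = (-36.90, 0.000). The tangent condition forces JV to be normal to LV, so J = V + (0, -6.4) = (-36.90, -6.400). On A1, V sits at bearing 90° from J; a 116° counterclockwise sweep puts S at bearing 206°, so S = J + 6.4·(cos 206°, sin 206°) = (-42.65, -9.206). The tangent condition forces JS to be normal to SC, so SC runs along (−sin 206°, cos 206°); with |SC| = 26.5, C = (-31.04, -33.02). Then |LC| = |C − L| = 45.32.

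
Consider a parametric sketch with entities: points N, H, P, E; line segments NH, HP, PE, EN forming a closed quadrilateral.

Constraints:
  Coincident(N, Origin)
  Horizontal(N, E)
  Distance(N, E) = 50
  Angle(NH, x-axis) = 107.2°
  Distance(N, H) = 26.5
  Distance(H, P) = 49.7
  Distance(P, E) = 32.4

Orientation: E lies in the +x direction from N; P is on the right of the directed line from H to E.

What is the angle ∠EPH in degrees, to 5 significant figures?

98.320°

N is at the origin; NE is horizontal with |NE| = 50.0 and E in +x, so E = (50.0, 0). NH runs at 107.2° with |NH| = 26.5, so H = (-7.8363, 25.315). P is determined by |HP| = 49.7 and |PE| = 32.4 together: it lies at the intersection of circle(H, 49.7) and circle(E, 32.4). With |HE| = 63.134, the foot of the radical line on HE is 42.815 from H and the perpendicular offset is √(49.7² − 42.815²) = 25.237. Taking the right-of-HE solution: P = (21.267, -14.973).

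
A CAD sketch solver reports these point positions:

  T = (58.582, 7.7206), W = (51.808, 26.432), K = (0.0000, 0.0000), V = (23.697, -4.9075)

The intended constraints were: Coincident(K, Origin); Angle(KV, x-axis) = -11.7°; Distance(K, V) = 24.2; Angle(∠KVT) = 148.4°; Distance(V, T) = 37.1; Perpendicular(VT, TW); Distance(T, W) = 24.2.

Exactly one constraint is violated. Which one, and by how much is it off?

Distance(T, W) = 24.2 — off by 4.30.

K = (0.00, 0.00) ✓; KV at -11.70° ✓; |KV| = 24.20 ✓; ∠KVT = 148.4° ✓; |VT| = 37.10 ✓; ∠(VT, TW) = 90.00° ✓; |TW| = 19.90 ✗.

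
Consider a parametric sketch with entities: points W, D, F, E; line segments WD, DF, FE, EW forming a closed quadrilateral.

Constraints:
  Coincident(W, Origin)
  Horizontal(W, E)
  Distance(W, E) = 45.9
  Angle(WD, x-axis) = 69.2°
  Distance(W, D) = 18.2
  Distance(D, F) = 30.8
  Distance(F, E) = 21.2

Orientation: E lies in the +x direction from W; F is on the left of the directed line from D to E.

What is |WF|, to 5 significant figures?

41.898

W is at the origin; W and E share the same y with |WE| = 45.9 and E in +x, so E = (45.9, 0). WD runs at 69.2° with |WD| = 18.2, so D = (6.4629, 17.014). F is determined by |DF| = 30.8 and |FE| = 21.2 together: it lies at the intersection of circle(D, 30.8) and circle(E, 21.2). With |DE| = 42.951, the foot of the radical line on DE is 27.287 from D and the perpendicular offset is √(30.8² − 27.287²) = 14.286. Taking the left-of-DE solution: F = (37.176, 19.322).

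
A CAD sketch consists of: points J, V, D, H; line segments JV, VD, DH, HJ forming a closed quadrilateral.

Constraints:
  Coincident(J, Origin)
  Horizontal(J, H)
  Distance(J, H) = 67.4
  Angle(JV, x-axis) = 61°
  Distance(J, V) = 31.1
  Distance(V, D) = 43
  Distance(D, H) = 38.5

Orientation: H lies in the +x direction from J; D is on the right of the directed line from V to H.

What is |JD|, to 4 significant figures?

33.56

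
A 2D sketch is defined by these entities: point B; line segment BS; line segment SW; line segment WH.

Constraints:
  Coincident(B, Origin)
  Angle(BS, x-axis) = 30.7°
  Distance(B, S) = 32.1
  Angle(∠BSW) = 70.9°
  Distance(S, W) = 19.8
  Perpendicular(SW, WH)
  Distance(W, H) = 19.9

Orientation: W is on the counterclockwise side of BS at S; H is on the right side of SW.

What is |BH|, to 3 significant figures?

51.1

B is at the origin; BS runs at 30.7° with length 32.1, so S = 32.1·(cos 30.7°, sin 30.7°) = (27.6, 16.4). ∠BSW = 70.9°, so SW runs at 30.7° + (180° − 70.9°) = 140° from the x-axis; with |SW| = 19.8, W = S + 19.8·(cos 140°, sin 140°) = (12.5, 29.2). The perpendicularity gives WH at right angles to SW; with |WH| = 19.9 on the right of SW, H = W + 19.9·(0.645, 0.764) = (25.3, 44.4). Then |BH| = |H − B| = 51.1.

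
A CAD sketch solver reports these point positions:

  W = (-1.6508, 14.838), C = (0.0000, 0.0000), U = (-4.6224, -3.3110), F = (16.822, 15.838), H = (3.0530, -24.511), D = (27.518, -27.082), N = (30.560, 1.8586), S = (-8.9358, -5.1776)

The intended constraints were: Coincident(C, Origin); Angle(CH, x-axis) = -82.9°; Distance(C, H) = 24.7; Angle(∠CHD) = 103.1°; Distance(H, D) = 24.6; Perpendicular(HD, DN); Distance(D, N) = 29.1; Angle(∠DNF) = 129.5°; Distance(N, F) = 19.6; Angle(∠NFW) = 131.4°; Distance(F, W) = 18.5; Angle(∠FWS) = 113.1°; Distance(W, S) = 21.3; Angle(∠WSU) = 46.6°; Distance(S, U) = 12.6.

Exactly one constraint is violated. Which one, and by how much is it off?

Distance(S, U) = 12.6 — off by 7.90.

C = (0.00, 0.00) ✓; CH at -82.90° ✓; |CH| = 24.70 ✓; ∠CHD = 103.1° ✓; |HD| = 24.60 ✓; ∠(HD, DN) = 90.00° ✓; |DN| = 29.10 ✓; ∠DNF = 129.5° ✓; |NF| = 19.60 ✓; ∠NFW = 131.4° ✓; |FW| = 18.50 ✓; ∠FWS = 113.1° ✓; |WS| = 21.30 ✓; ∠WSU = 46.60° ✓; |SU| = 4.700 ✗.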